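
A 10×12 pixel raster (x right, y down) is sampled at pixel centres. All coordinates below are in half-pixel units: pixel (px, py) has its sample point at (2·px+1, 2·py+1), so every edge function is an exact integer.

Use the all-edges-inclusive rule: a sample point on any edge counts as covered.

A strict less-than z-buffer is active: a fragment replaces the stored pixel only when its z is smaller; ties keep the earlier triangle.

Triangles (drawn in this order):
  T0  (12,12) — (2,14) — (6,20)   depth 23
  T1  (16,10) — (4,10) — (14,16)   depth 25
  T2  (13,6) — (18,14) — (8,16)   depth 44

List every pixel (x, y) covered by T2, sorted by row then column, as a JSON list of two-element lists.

T0:
  2·area = 68  (B↔C swapped to make it positive)
  edge (12, 12)→(6, 20): d=(-6,8) inclusive
  edge (6, 20)→(2, 14): d=(-4,-6) inclusive
  edge (2, 14)→(12, 12): d=(10,-2) inclusive
    (8,5)@(17, 11): e=[-34,102,0] → .  [on edge]
    (3,6)@(7, 13): e=[34,34,0] → X  [on edge]
    (4,6)@(9, 13): e=[18,46,4] → X
    (5,6)@(11, 13): e=[2,58,8] → X
    (6,6)@(13, 13): e=[-14,70,12] → .
    (1,7)@(3, 15): e=[54,2,12] → X
    (2,7)@(5, 15): e=[38,14,16] → X
    (5,7)@(11, 15): e=[-10,50,28] → .
    (1,8)@(3, 17): e=[42,-6,32] → .
    (2,8)@(5, 17): e=[26,6,36] → X
    (4,8)@(9, 17): e=[-6,30,44] → .
    (2,9)@(5, 19): e=[14,-2,56] → .
  covered (9 px):
    . . . . . . . . . .
    . . . . . . . . . .
    . . . . . . . . . .
    . . . . . . . . . .
    . . . . . . . . . .
    . . . . . . . . . .
    . . . X X X . . . .
    . X X X X . . . . .
    . . X X . . . . . .
    . . . . . . . . . .
    . . . . . . . . . .
    . . . . . . . . . .
T1:
  2·area = 72  (B↔C swapped to make it positive)
  edge (16, 10)→(14, 16): d=(-2,6) inclusive
  edge (14, 16)→(4, 10): d=(-10,-6) inclusive
  edge (4, 10)→(16, 10): d=(12,0) inclusive
    (9,0)@(19, 1): e=[0,180,-108] → .  [on edge]
    (8,3)@(17, 7): e=[0,108,-36] → .  [on edge]
    (3,5)@(7, 11): e=[52,8,12] → X
    (4,5)@(9, 11): e=[40,20,12] → X
    (5,5)@(11, 11): e=[28,32,12] → X
    (6,5)@(13, 11): e=[16,44,12] → X
    (7,5)@(15, 11): e=[4,56,12] → X
    (8,5)@(17, 11): e=[-8,68,12] → .
    (3,6)@(7, 13): e=[48,-12,36] → .
    (4,6)@(9, 13): e=[36,0,36] → X  [on edge]
    (7,6)@(15, 13): e=[0,36,36] → X  [on edge]
    (8,6)@(17, 13): e=[-12,48,36] → .
    (6,9)@(13, 19): e=[0,-36,108] → .  [on edge]
    (9,9)@(19, 19): e=[-36,0,108] → .  [on edge]
  covered (10 px):
    . . . . . . . . . .
    . . . . . . . . . .
    . . . . . . . . . .
    . . . . . . . . . .
    . . . . . . . . . .
    . . . X X X X X . .
    . . . . X X X X . .
    . . . . . . X . . .
    . . . . . . . . . .
    . . . . . . . . . .
    . . . . . . . . . .
    . . . . . . . . . .
T2:
  2·area = 90
  edge (13, 6)→(18, 14): d=(5,8) inclusive
  edge (18, 14)→(8, 16): d=(-10,2) inclusive
  edge (8, 16)→(13, 6): d=(5,-10) inclusive
    (6,3)@(13, 7): e=[5,80,5] → X
    (7,3)@(15, 7): e=[-11,76,25] → .
    (6,4)@(13, 9): e=[15,60,15] → X
    (7,4)@(15, 9): e=[-1,56,35] → .
    (5,5)@(11, 11): e=[41,44,5] → X
    (7,5)@(15, 11): e=[9,36,45] → X
    (8,5)@(17, 11): e=[-7,32,65] → .
    (5,6)@(11, 13): e=[51,24,15] → X
    (8,6)@(17, 13): e=[3,12,75] → X
    (9,6)@(19, 13): e=[-13,8,95] → .
    (4,7)@(9, 15): e=[77,8,5] → X
    (6,7)@(13, 15): e=[45,0,45] → X  [on edge]
    (1,8)@(3, 17): e=[135,0,-45] → .  [on edge]
  covered (12 px):
    . . . . . . . . . .
    . . . . . . . . . .
    . . . . . . . . . .
    . . . . . . X . . .
    . . . . . . X . . .
    . . . . . X X X . .
    . . . . . X X X X .
    . . . . X X X . . .
    . . . . . . . . . .
    . . . . . . . . . .
    . . . . . . . . . .
    . . . . . . . . . .

Final: [[6,3],[6,4],[5,5],[6,5],[7,5],[5,6],[6,6],[7,6],[8,6],[4,7],[5,7],[6,7]]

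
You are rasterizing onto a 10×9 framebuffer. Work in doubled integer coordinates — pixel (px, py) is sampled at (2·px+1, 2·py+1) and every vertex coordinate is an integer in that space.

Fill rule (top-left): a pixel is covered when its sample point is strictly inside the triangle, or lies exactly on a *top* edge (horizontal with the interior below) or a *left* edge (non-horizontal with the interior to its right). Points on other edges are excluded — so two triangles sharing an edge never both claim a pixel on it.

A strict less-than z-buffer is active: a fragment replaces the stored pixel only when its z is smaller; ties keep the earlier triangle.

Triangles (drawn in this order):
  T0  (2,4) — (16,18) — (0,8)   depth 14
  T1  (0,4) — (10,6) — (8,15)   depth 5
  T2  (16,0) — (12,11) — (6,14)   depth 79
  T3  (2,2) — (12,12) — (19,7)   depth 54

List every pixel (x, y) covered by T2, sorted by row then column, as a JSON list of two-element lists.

T0:
  2·area = 84
  edge (2, 4)→(16, 18): d=(14,14) right/bottom  bias=-1
  edge (16, 18)→(0, 8): d=(-16,-10) top-left  bias=+0
  edge (0, 8)→(2, 4): d=(2,-4) top-left  bias=+0
    (0,1)@(1, 3): e=[0,90,-6] → ·  [on edge]
    (1,2)@(3, 5): e=[0,78,6] → ·  [on edge]
    (0,3)@(1, 7): e=[56,26,2] → #
    (1,3)@(3, 7): e=[28,46,10] → #
    (2,3)@(5, 7): e=[0,66,18] → ·  [on edge]
    (0,4)@(1, 9): e=[84,-6,6] → ·
    (1,4)@(3, 9): e=[56,14,14] → #
    (2,4)@(5, 9): e=[28,34,22] → #
    (3,4)@(7, 9): e=[0,54,30] → ·  [on edge]
    (1,5)@(3, 11): e=[84,-18,18] → ·
    (2,5)@(5, 11): e=[56,2,26] → #
    (3,5)@(7, 11): e=[28,22,34] → #
    (4,5)@(9, 11): e=[0,42,42] → ·  [on edge]
    (5,6)@(11, 13): e=[0,30,54] → ·  [on edge]
    (6,7)@(13, 15): e=[0,18,66] → ·  [on edge]
    (7,8)@(15, 17): e=[0,6,78] → ·  [on edge]
  covered (7 px):
    · · · · · · · · · ·
    · · · · · · · · · ·
    · · · · · · · · · ·
    # # · · · · · · · ·
    · # # · · · · · · ·
    · · # # · · · · · ·
    · · · · # · · · · ·
    · · · · · · · · · ·
    · · · · · · · · · ·
T1:
  2·area = 94
  edge (0, 4)→(10, 6): d=(10,2) right/bottom  bias=-1
  edge (10, 6)→(8, 15): d=(-2,9) right/bottom  bias=-1
  edge (8, 15)→(0, 4): d=(-8,-11) top-left  bias=+0
    (0,2)@(1, 5): e=[8,83,3] → #
    (1,2)@(3, 5): e=[4,65,25] → #
    (2,2)@(5, 5): e=[0,47,47] → ·  [on edge]
    (0,3)@(1, 7): e=[28,79,-13] → ·
    (1,3)@(3, 7): e=[24,61,9] → #
    (2,3)@(5, 7): e=[20,43,31] → #
    (3,3)@(7, 7): e=[16,25,53] → #
    (4,3)@(9, 7): e=[12,7,75] → #
    (5,3)@(11, 7): e=[8,-11,97] → ·
    (7,3)@(15, 7): e=[0,-47,141] → ·  [on edge]
    (1,4)@(3, 9): e=[44,57,-7] → ·
    (2,4)@(5, 9): e=[40,39,15] → #
  covered (11 px):
    · · · · · · · · · ·
    · · · · · · · · · ·
    # # · · · · · · · ·
    · # # # # · · · · ·
    · · # # # · · · · ·
    · · · # · · · · · ·
    · · · # · · · · · ·
    · · · · · · · · · ·
    · · · · · · · · · ·
T2:
  2·area = 54
  edge (16, 0)→(12, 11): d=(-4,11) right/bottom  bias=-1
  edge (12, 11)→(6, 14): d=(-6,3) right/bottom  bias=-1
  edge (6, 14)→(16, 0): d=(10,-14) top-left  bias=+0
    (6,2)@(13, 5): e=[13,33,8] → #
    (7,2)@(15, 5): e=[-9,27,36] → ·
    (5,3)@(11, 7): e=[27,27,0] → #  [on edge]
    (7,3)@(15, 7): e=[-17,15,56] → ·
    (5,4)@(11, 9): e=[19,15,20] → #
    (6,4)@(13, 9): e=[-3,9,48] → ·
    (4,5)@(9, 11): e=[33,9,12] → #
    (6,5)@(13, 11): e=[-11,-3,68] → ·
    (3,6)@(7, 13): e=[47,3,4] → #
    (4,6)@(9, 13): e=[25,-3,32] → ·
    (5,6)@(11, 13): e=[3,-9,60] → ·
    (3,7)@(7, 15): e=[39,-9,24] → ·
  covered (7 px):
    · · · · · · · · · ·
    · · · · · · · · · ·
    · · · · · · # · · ·
    · · · · · # # · · ·
    · · · · · # · · · ·
    · · · · # # · · · ·
    · · · # · · · · · ·
    · · · · · · · · · ·
    · · · · · · · · · ·
T3:
  2·area = 120  (B↔C swapped to make it positive)
  edge (2, 2)→(19, 7): d=(17,5) right/bottom  bias=-1
  edge (19, 7)→(12, 12): d=(-7,5) right/bottom  bias=-1
  edge (12, 12)→(2, 2): d=(-10,-10) top-left  bias=+0
    (0,0)@(1, 1): e=[-12,132,0] → ·  [on edge]
    (1,1)@(3, 3): e=[12,108,0] → #  [on edge]
    (2,1)@(5, 3): e=[2,98,20] → #
    (3,1)@(7, 3): e=[-8,88,40] → ·
    (1,2)@(3, 5): e=[46,94,-20] → ·
    (2,2)@(5, 5): e=[36,84,0] → #  [on edge]
    (3,2)@(7, 5): e=[26,74,20] → #
    (4,2)@(9, 5): e=[16,64,40] → #
    (5,2)@(11, 5): e=[6,54,60] → #
    (6,2)@(13, 5): e=[-4,44,80] → ·
    (2,3)@(5, 7): e=[70,70,-20] → ·
    (3,3)@(7, 7): e=[60,60,0] → #  [on edge]
    (9,3)@(19, 7): e=[0,0,120] → ·  [on edge]
    (4,4)@(9, 9): e=[84,36,0] → #  [on edge]
    (5,5)@(11, 11): e=[108,12,0] → #  [on edge]
    (6,6)@(13, 13): e=[132,-12,0] → ·  [on edge]
    (7,7)@(15, 15): e=[156,-36,0] → ·  [on edge]
    (2,8)@(5, 17): e=[240,0,-120] → ·  [on edge]
    (8,8)@(17, 17): e=[180,-60,0] → ·  [on edge]
  covered (18 px):
    · · · · · · · · · ·
    · # # · · · · · · ·
    · · # # # # · · · ·
    · · · # # # # # # ·
    · · · · # # # # · ·
    · · · · · # # · · ·
    · · · · · · · · · ·
    · · · · · · · · · ·
    · · · · · · · · · ·

Final: [[6,2],[5,3],[6,3],[5,4],[4,5],[5,5],[3,6]]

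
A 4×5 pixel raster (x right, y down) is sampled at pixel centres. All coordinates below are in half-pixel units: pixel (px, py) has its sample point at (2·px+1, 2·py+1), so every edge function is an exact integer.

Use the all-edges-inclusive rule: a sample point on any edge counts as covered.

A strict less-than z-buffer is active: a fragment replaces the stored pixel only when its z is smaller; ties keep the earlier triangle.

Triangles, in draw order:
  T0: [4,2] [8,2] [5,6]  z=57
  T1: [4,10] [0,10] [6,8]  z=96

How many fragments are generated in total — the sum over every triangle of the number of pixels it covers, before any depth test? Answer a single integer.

T0:
  2·area = 16
  edge (4, 2)→(8, 2): d=(4,0) inclusive
  edge (8, 2)→(5, 6): d=(-3,4) inclusive
  edge (5, 6)→(4, 2): d=(-1,-4) inclusive
    (2,1)@(5, 3): e=[4,9,3] → #
    (3,1)@(7, 3): e=[4,1,11] → #
    (2,2)@(5, 5): e=[12,3,1] → #
    (3,2)@(7, 5): e=[12,-5,9] → ·
    (2,3)@(5, 7): e=[20,-3,-1] → ·
  covered (3 px):
    · · · ·
    · · # #
    · · # ·
    · · · ·
    · · · ·
T1:
  2·area = 8
  edge (4, 10)→(0, 10): d=(-4,0) inclusive
  edge (0, 10)→(6, 8): d=(6,-2) inclusive
  edge (6, 8)→(4, 10): d=(-2,2) inclusive
    (3,3)@(7, 7): e=[12,-4,0] → ·  [on edge]
    (1,4)@(3, 9): e=[4,0,4] → #  [on edge]
    (2,4)@(5, 9): e=[4,4,0] → #  [on edge]
    (3,4)@(7, 9): e=[4,8,-4] → ·
  covered (2 px):
    · · · ·
    · · · ·
    · · · ·
    · · · ·
    · # # ·

Answer: 5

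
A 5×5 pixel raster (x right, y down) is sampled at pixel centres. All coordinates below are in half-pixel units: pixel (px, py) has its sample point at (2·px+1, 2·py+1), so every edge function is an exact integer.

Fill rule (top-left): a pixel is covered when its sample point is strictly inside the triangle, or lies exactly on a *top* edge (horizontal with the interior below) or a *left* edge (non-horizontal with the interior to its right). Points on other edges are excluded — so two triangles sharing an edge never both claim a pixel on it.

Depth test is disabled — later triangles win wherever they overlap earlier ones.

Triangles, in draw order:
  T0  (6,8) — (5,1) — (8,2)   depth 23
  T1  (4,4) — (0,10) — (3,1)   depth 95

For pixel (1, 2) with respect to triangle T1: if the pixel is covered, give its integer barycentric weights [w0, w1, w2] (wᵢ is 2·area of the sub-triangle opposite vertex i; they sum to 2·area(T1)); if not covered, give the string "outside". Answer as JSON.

T0:
  2·area = 20
  edge (6, 8)→(5, 1): d=(-1,-7) top-left  bias=+0
  edge (5, 1)→(8, 2): d=(3,1) right/bottom  bias=-1
  edge (8, 2)→(6, 8): d=(-2,6) right/bottom  bias=-1
    (2,0)@(5, 1): e=[0,0,20] → ·  [on edge]
    (3,1)@(7, 3): e=[12,4,4] → █
    (4,1)@(9, 3): e=[26,2,-8] → ·
    (3,2)@(7, 5): e=[10,10,0] → ·  [on edge]
  covered (1 px):
    · · · · ·
    · · · █ ·
    · · · · ·
    · · · · ·
    · · · · ·
T1:
  2·area = 18
  edge (4, 4)→(0, 10): d=(-4,6) right/bottom  bias=-1
  edge (0, 10)→(3, 1): d=(3,-9) top-left  bias=+0
  edge (3, 1)→(4, 4): d=(1,3) right/bottom  bias=-1
    (1,0)@(3, 1): e=[18,0,0] → ·  [on edge]
    (1,1)@(3, 3): e=[10,6,2] → █
    (2,1)@(5, 3): e=[-2,24,-4] → ·
    (1,2)@(3, 5): e=[2,12,4] → █
    (2,2)@(5, 5): e=[-10,30,-2] → ·
    (0,3)@(1, 7): e=[6,0,12] → █  [on edge]
    (1,3)@(3, 7): e=[-6,18,6] → ·
    (2,3)@(5, 7): e=[-18,36,0] → ·  [on edge]
    (0,4)@(1, 9): e=[-2,6,14] → ·
  covered (3 px):
    · · · · ·
    · █ · · ·
    · █ · · ·
    █ · · · ·
    · · · · ·

Result: [12,4,2]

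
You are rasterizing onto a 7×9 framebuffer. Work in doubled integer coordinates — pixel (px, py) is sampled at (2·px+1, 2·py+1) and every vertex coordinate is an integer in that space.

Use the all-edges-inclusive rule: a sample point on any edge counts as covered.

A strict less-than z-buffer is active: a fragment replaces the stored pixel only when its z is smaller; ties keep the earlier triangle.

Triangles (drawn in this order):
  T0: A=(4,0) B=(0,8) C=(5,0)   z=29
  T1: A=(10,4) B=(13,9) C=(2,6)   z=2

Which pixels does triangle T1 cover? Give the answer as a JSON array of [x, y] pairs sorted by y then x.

T0:
  2·area = 8  (B↔C swapped to make it positive)
  edge (4, 0)→(5, 0): d=(1,0) inclusive
  edge (5, 0)→(0, 8): d=(-5,8) inclusive
  edge (0, 8)→(4, 0): d=(4,-8) inclusive
    (1,1)@(3, 3): e=[3,1,4] → X
    (2,1)@(5, 3): e=[3,-15,20] → .
    (1,2)@(3, 5): e=[5,-9,12] → .
  covered (1 px):
    . . . . . . .
    . X . . . . .
    . . . . . . .
    . . . . . . .
    . . . . . . .
    . . . . . . .
    . . . . . . .
    . . . . . . .
    . . . . . . .
T1:
  2·area = 46
  edge (10, 4)→(13, 9): d=(3,5) inclusive
  edge (13, 9)→(2, 6): d=(-11,-3) inclusive
  edge (2, 6)→(10, 4): d=(8,-2) inclusive
    (3,2)@(7, 5): e=[18,26,2] → X
    (4,2)@(9, 5): e=[8,32,6] → X
    (5,2)@(11, 5): e=[-2,38,10] → .
    (3,3)@(7, 7): e=[24,4,18] → X
    (5,3)@(11, 7): e=[4,16,26] → X
    (6,3)@(13, 7): e=[-6,22,30] → .
    (3,4)@(7, 9): e=[30,-18,34] → .
    (4,4)@(9, 9): e=[20,-12,38] → .
    (5,4)@(11, 9): e=[10,-6,42] → .
    (6,4)@(13, 9): e=[0,0,46] → X  [on edge]
    (6,5)@(13, 11): e=[6,-22,62] → .
  covered (6 px):
    . . . . . . .
    . . . . . . .
    . . . X X . .
    . . . X X X .
    . . . . . . X
    . . . . . . .
    . . . . . . .
    . . . . . . .
    . . . . . . .

Result: [[3,2],[4,2],[3,3],[4,3],[5,3],[6,4]]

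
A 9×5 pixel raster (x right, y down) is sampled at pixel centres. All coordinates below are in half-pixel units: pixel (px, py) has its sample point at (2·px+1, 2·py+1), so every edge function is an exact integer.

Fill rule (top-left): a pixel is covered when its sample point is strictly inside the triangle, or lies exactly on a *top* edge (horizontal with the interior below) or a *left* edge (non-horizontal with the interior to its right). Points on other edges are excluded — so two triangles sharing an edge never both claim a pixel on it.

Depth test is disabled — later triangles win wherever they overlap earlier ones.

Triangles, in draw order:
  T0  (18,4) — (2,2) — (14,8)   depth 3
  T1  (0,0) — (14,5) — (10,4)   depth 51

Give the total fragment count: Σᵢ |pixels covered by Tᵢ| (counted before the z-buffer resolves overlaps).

T0:
  2·area = 72  (B↔C swapped to make it positive)
  edge (18, 4)→(14, 8): d=(-4,4) right/bottom  bias=-1
  edge (14, 8)→(2, 2): d=(-12,-6) top-left  bias=+0
  edge (2, 2)→(18, 4): d=(16,2) right/bottom  bias=-1
    (2,1)@(5, 3): e=[56,6,10] → #
    (3,1)@(7, 3): e=[48,18,6] → #
    (4,1)@(9, 3): e=[40,30,2] → #
    (5,1)@(11, 3): e=[32,42,-2] → ·
    (2,2)@(5, 5): e=[48,-18,42] → ·
    (3,2)@(7, 5): e=[40,-6,38] → ·
    (4,2)@(9, 5): e=[32,6,34] → #
    (5,2)@(11, 5): e=[24,18,30] → #
    (6,2)@(13, 5): e=[16,30,26] → #
    (7,2)@(15, 5): e=[8,42,22] → #
    (8,2)@(17, 5): e=[0,54,18] → ·  [on edge]
    (4,3)@(9, 7): e=[24,-18,66] → ·
    (7,3)@(15, 7): e=[0,18,54] → ·  [on edge]
    (6,4)@(13, 9): e=[0,-18,90] → ·  [on edge]
  covered (8 px):
    · · · · · · · · ·
    · · # # # · · · ·
    · · · · # # # # ·
    · · · · · · # · ·
    · · · · · · · · ·
T1:
  2·area = 6
  edge (0, 0)→(14, 5): d=(14,5) right/bottom  bias=-1
  edge (14, 5)→(10, 4): d=(-4,-1) top-left  bias=+0
  edge (10, 4)→(0, 0): d=(-10,-4) top-left  bias=+0
  covered (0 px):
    · · · · · · · · ·
    · · · · · · · · ·
    · · · · · · · · ·
    · · · · · · · · ·
    · · · · · · · · ·

Result: 8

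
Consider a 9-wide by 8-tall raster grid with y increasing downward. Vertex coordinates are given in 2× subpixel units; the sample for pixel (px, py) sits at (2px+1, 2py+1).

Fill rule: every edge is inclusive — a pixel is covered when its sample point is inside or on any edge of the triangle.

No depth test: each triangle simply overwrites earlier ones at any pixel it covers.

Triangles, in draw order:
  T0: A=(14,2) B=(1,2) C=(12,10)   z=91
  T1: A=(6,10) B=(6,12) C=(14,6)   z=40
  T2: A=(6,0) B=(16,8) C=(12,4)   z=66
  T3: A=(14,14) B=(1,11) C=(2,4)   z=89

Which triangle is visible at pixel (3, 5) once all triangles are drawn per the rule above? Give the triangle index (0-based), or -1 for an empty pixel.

T0:
  2·area = 104  (B↔C swapped to make it positive)
  edge (14, 2)→(12, 10): d=(-2,8) inclusive
  edge (12, 10)→(1, 2): d=(-11,-8) inclusive
  edge (1, 2)→(14, 2): d=(13,0) inclusive
    (1,1)@(3, 3): e=[86,5,13] → █
    (2,1)@(5, 3): e=[70,21,13] → █
    (3,1)@(7, 3): e=[54,37,13] → █
    (4,1)@(9, 3): e=[38,53,13] → █
    (5,1)@(11, 3): e=[22,69,13] → █
    (6,1)@(13, 3): e=[6,85,13] → █
    (7,1)@(15, 3): e=[-10,101,13] → ·
    (1,2)@(3, 5): e=[82,-17,39] → ·
    (2,2)@(5, 5): e=[66,-1,39] → ·
    (3,2)@(7, 5): e=[50,15,39] → █
    (7,2)@(15, 5): e=[-14,79,39] → ·
    (3,3)@(7, 7): e=[46,-7,65] → ·
  covered (13 px):
    · · · · · · · · ·
    · █ █ █ █ █ █ · ·
    · · · █ █ █ █ · ·
    · · · · █ █ · · ·
    · · · · · █ · · ·
    · · · · · · · · ·
    · · · · · · · · ·
    · · · · · · · · ·
T1:
  2·area = 16  (B↔C swapped to make it positive)
  edge (6, 10)→(14, 6): d=(8,-4) inclusive
  edge (14, 6)→(6, 12): d=(-8,6) inclusive
  edge (6, 12)→(6, 10): d=(0,-2) inclusive
    (4,4)@(9, 9): e=[4,6,6] → █
    (5,4)@(11, 9): e=[12,-6,10] → ·
    (3,5)@(7, 11): e=[12,2,2] → █
    (4,5)@(9, 11): e=[20,-10,6] → ·
    (3,6)@(7, 13): e=[28,-14,2] → ·
  covered (2 px):
    · · · · · · · · ·
    · · · · · · · · ·
    · · · · · · · · ·
    · · · · · · · · ·
    · · · · █ · · · ·
    · · · █ · · · · ·
    · · · · · · · · ·
    · · · · · · · · ·
T2:
  2·area = 8  (B↔C swapped to make it positive)
  edge (6, 0)→(12, 4): d=(6,4) inclusive
  edge (12, 4)→(16, 8): d=(4,4) inclusive
  edge (16, 8)→(6, 0): d=(-10,-8) inclusive
    (4,0)@(9, 1): e=[-6,0,14] → ·  [on edge]
    (5,1)@(11, 3): e=[-2,0,10] → ·  [on edge]
    (6,2)@(13, 5): e=[2,0,6] → █  [on edge]
    (7,2)@(15, 5): e=[-6,-8,22] → ·
    (6,3)@(13, 7): e=[14,8,-14] → ·
    (7,3)@(15, 7): e=[6,0,2] → █  [on edge]
    (8,3)@(17, 7): e=[-2,-8,18] → ·
    (7,4)@(15, 9): e=[18,8,-18] → ·
    (8,4)@(17, 9): e=[10,0,-2] → ·  [on edge]
  covered (2 px):
    · · · · · · · · ·
    · · · · · · · · ·
    · · · · · · █ · ·
    · · · · · · · █ ·
    · · · · · · · · ·
    · · · · · · · · ·
    · · · · · · · · ·
    · · · · · · · · ·
T3:
  2·area = 94
  edge (14, 14)→(1, 11): d=(-13,-3) inclusive
  edge (1, 11)→(2, 4): d=(1,-7) inclusive
  edge (2, 4)→(14, 14): d=(12,10) inclusive
    (1,2)@(3, 5): e=[84,8,2] → █
    (2,2)@(5, 5): e=[90,22,-18] → ·
    (1,3)@(3, 7): e=[58,10,26] → █
    (2,3)@(5, 7): e=[64,24,6] → █
    (3,3)@(7, 7): e=[70,38,-14] → ·
    (1,4)@(3, 9): e=[32,12,50] → █
    (3,4)@(7, 9): e=[44,40,10] → █
    (4,4)@(9, 9): e=[50,54,-10] → ·
    (0,5)@(1, 11): e=[0,0,94] → █  [on edge]
    (4,5)@(9, 11): e=[24,56,14] → █
    (5,5)@(11, 11): e=[30,70,-6] → ·
    (0,6)@(1, 13): e=[-26,2,118] → ·
  covered (12 px):
    · · · · · · · · ·
    · · · · · · · · ·
    · █ · · · · · · ·
    · █ █ · · · · · ·
    · █ █ █ · · · · ·
    █ █ █ █ █ · · · ·
    · · · · · █ · · ·
    · · · · · · · · ·

Z-buffer (winner per pixel, '.' = empty):
  . . . . . . . . .
  . 0 0 0 0 0 0 . .
  . 3 . 0 0 0 2 . .
  . 3 3 . 0 0 . 2 .
  . 3 3 3 1 0 . . .
  3 3 3 3 3 . . . .
  . . . . . 3 . . .
  . . . . . . . . .

Result: 3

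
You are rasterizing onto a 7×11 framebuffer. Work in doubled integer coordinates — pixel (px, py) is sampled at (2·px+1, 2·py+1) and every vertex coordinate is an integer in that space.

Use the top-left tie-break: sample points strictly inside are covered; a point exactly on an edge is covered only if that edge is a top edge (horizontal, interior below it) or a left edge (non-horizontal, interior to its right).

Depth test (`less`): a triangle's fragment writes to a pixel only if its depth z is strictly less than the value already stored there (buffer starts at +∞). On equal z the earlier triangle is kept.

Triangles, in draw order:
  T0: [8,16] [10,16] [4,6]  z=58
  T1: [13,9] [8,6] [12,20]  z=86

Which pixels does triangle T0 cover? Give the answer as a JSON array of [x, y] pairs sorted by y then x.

T0:
  2·area = 20  (B↔C swapped to make it positive)
  edge (8, 16)→(4, 6): d=(-4,-10) top-left  bias=+0
  edge (4, 6)→(10, 16): d=(6,10) right/bottom  bias=-1
  edge (10, 16)→(8, 16): d=(-2,0) right/bottom  bias=-1
    (0,0)@(1, 1): e=[-10,0,30] → .  [on edge]
    (3,5)@(7, 11): e=[10,0,10] → .  [on edge]
    (3,6)@(7, 13): e=[2,12,6] → X
    (4,6)@(9, 13): e=[22,-8,6] → .
    (3,7)@(7, 15): e=[-6,24,2] → .
    (4,7)@(9, 15): e=[14,4,2] → X
    (5,7)@(11, 15): e=[34,-16,2] → .
    (4,8)@(9, 17): e=[6,16,-2] → .
    (6,10)@(13, 21): e=[30,0,-10] → .  [on edge]
  covered (2 px):
    . . . . . . .
    . . . . . . .
    . . . . . . .
    . . . . . . .
    . . . . . . .
    . . . . . . .
    . . . X . . .
    . . . . X . .
    . . . . . . .
    . . . . . . .
    . . . . . . .
T1:
  2·area = 58  (B↔C swapped to make it positive)
  edge (13, 9)→(12, 20): d=(-1,11) right/bottom  bias=-1
  edge (12, 20)→(8, 6): d=(-4,-14) top-left  bias=+0
  edge (8, 6)→(13, 9): d=(5,3) right/bottom  bias=-1
    (1,1)@(3, 3): e=[116,-58,0] → .  [on edge]
    (4,3)@(9, 7): e=[46,10,2] → X
    (5,3)@(11, 7): e=[24,38,-4] → .
    (4,4)@(9, 9): e=[44,2,12] → X
    (5,4)@(11, 9): e=[22,30,6] → X
    (6,4)@(13, 9): e=[0,58,0] → .  [on edge]
    (4,5)@(9, 11): e=[42,-6,22] → .
    (5,5)@(11, 11): e=[20,22,16] → X
    (6,5)@(13, 11): e=[-2,50,10] → .
    (5,6)@(11, 13): e=[18,14,26] → X
    (6,6)@(13, 13): e=[-4,42,20] → .
    (5,7)@(11, 15): e=[16,6,36] → X
  covered (6 px):
    . . . . . . .
    . . . . . . .
    . . . . . . .
    . . . . X . .
    . . . . X X .
    . . . . . X .
    . . . . . X .
    . . . . . X .
    . . . . . . .
    . . . . . . .
    . . . . . . .

Final: [[3,6],[4,7]]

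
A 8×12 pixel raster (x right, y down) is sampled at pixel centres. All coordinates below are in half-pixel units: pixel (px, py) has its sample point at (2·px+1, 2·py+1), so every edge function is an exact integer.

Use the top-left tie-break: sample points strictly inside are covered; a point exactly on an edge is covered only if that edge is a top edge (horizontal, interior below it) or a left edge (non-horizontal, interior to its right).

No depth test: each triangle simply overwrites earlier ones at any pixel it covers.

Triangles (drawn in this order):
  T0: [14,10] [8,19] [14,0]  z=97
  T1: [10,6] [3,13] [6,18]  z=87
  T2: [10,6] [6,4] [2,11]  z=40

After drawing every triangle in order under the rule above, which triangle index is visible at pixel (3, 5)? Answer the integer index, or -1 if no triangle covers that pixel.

T0:
  2·area = 60
  edge (14, 10)→(8, 19): d=(-6,9) right/bottom  bias=-1
  edge (8, 19)→(14, 0): d=(6,-19) top-left  bias=+0
  edge (14, 0)→(14, 10): d=(0,10) right/bottom  bias=-1
    (6,2)@(13, 5): e=[39,11,10] → █
    (7,2)@(15, 5): e=[21,49,-10] → ·
    (6,3)@(13, 7): e=[27,23,10] → █
    (7,3)@(15, 7): e=[9,61,-10] → ·
    (6,4)@(13, 9): e=[15,35,10] → █
    (7,4)@(15, 9): e=[-3,73,-10] → ·
    (5,5)@(11, 11): e=[21,9,30] → █
    (7,5)@(15, 11): e=[-15,85,-10] → ·
    (5,6)@(11, 13): e=[9,21,30] → █
    (6,6)@(13, 13): e=[-9,59,10] → ·
    (5,7)@(11, 15): e=[-3,33,30] → ·
    (4,8)@(9, 17): e=[3,7,50] → █
  covered (7 px):
    · · · · · · · ·
    · · · · · · · ·
    · · · · · · █ ·
    · · · · · · █ ·
    · · · · · · █ ·
    · · · · · █ █ ·
    · · · · · █ · ·
    · · · · · · · ·
    · · · · █ · · ·
    · · · · · · · ·
    · · · · · · · ·
    · · · · · · · ·
T1:
  2·area = 56  (B↔C swapped to make it positive)
  edge (10, 6)→(6, 18): d=(-4,12) right/bottom  bias=-1
  edge (6, 18)→(3, 13): d=(-3,-5) top-left  bias=+0
  edge (3, 13)→(10, 6): d=(7,-7) top-left  bias=+0
    (7,0)@(15, 1): e=[-40,96,0] → ·  [on edge]
    (5,1)@(11, 3): e=[0,70,-14] → ·  [on edge]
    (6,1)@(13, 3): e=[-24,80,0] → ·  [on edge]
    (5,2)@(11, 5): e=[-8,64,0] → ·  [on edge]
    (4,3)@(9, 7): e=[8,48,0] → █  [on edge]
    (5,3)@(11, 7): e=[-16,58,14] → ·
    (3,4)@(7, 9): e=[24,32,0] → █  [on edge]
    (4,4)@(9, 9): e=[0,42,14] → ·  [on edge]
    (2,5)@(5, 11): e=[40,16,0] → █  [on edge]
    (4,5)@(9, 11): e=[-8,36,28] → ·
    (1,6)@(3, 13): e=[56,0,0] → █  [on edge]
    (4,6)@(9, 13): e=[-16,30,42] → ·
    (0,7)@(1, 15): e=[72,-16,0] → ·  [on edge]
    (3,7)@(7, 15): e=[0,14,42] → ·  [on edge]
    (2,10)@(5, 21): e=[0,-14,70] → ·  [on edge]
    (4,11)@(9, 23): e=[-56,0,112] → ·  [on edge]
  covered (8 px):
    · · · · · · · ·
    · · · · · · · ·
    · · · · · · · ·
    · · · · █ · · ·
    · · · █ · · · ·
    · · █ █ · · · ·
    · █ █ █ · · · ·
    · · █ · · · · ·
    · · · · · · · ·
    · · · · · · · ·
    · · · · · · · ·
    · · · · · · · ·
T2:
  2·area = 36  (B↔C swapped to make it positive)
  edge (10, 6)→(2, 11): d=(-8,5) right/bottom  bias=-1
  edge (2, 11)→(6, 4): d=(4,-7) top-left  bias=+0
  edge (6, 4)→(10, 6): d=(4,2) right/bottom  bias=-1
    (3,2)@(7, 5): e=[23,11,2] → █
    (4,2)@(9, 5): e=[13,25,-2] → ·
    (2,3)@(5, 7): e=[17,5,14] → █
    (4,3)@(9, 7): e=[-3,33,6] → ·
    (2,4)@(5, 9): e=[1,13,22] → █
    (3,4)@(7, 9): e=[-9,27,18] → ·
    (2,5)@(5, 11): e=[-15,21,30] → ·
  covered (4 px):
    · · · · · · · ·
    · · · · · · · ·
    · · · █ · · · ·
    · · █ █ · · · ·
    · · █ · · · · ·
    · · · · · · · ·
    · · · · · · · ·
    · · · · · · · ·
    · · · · · · · ·
    · · · · · · · ·
    · · · · · · · ·
    · · · · · · · ·

Z-buffer (winner per pixel, '.' = empty):
  . . . . . . . .
  . . . . . . . .
  . . . 2 . . 0 .
  . . 2 2 1 . 0 .
  . . 2 1 . . 0 .
  . . 1 1 . 0 0 .
  . 1 1 1 . 0 . .
  . . 1 . . . . .
  . . . . 0 . . .
  . . . . . . . .
  . . . . . . . .
  . . . . . . . .

Result: 1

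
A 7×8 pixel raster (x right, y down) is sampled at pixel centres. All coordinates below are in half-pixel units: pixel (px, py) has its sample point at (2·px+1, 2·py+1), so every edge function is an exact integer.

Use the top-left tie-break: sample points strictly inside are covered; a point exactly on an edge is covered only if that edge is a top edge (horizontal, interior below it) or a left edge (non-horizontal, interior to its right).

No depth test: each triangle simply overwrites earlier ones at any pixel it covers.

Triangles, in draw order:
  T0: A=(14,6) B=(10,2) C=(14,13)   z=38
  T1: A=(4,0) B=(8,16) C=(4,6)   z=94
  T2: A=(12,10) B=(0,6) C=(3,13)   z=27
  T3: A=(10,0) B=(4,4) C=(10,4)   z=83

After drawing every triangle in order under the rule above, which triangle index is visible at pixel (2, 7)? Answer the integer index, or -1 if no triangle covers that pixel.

T0:
  2·area = 28  (B↔C swapped to make it positive)
  edge (14, 6)→(14, 13): d=(0,7) right/bottom  bias=-1
  edge (14, 13)→(10, 2): d=(-4,-11) top-left  bias=+0
  edge (10, 2)→(14, 6): d=(4,4) right/bottom  bias=-1
    (4,0)@(9, 1): e=[35,-7,0] → ·  [on edge]
    (5,1)@(11, 3): e=[21,7,0] → ·  [on edge]
    (6,2)@(13, 5): e=[7,21,0] → ·  [on edge]
    (6,3)@(13, 7): e=[7,13,8] → #
    (6,4)@(13, 9): e=[7,5,16] → #
    (6,5)@(13, 11): e=[7,-3,24] → ·
  covered (2 px):
    · · · · · · ·
    · · · · · · ·
    · · · · · · ·
    · · · · · · #
    · · · · · · #
    · · · · · · ·
    · · · · · · ·
    · · · · · · ·
T1:
  2·area = 24
  edge (4, 0)→(8, 16): d=(4,16) right/bottom  bias=-1
  edge (8, 16)→(4, 6): d=(-4,-10) top-left  bias=+0
  edge (4, 6)→(4, 0): d=(0,-6) top-left  bias=+0
    (2,2)@(5, 5): e=[4,14,6] → #
    (3,2)@(7, 5): e=[-28,34,18] → ·
    (2,3)@(5, 7): e=[12,6,6] → #
    (3,3)@(7, 7): e=[-20,26,18] → ·
    (2,4)@(5, 9): e=[20,-2,6] → ·
    (3,6)@(7, 13): e=[4,2,18] → #
    (4,6)@(9, 13): e=[-28,22,30] → ·
    (3,7)@(7, 15): e=[12,-6,18] → ·
  covered (3 px):
    · · · · · · ·
    · · · · · · ·
    · · # · · · ·
    · · # · · · ·
    · · · · · · ·
    · · · · · · ·
    · · · # · · ·
    · · · · · · ·
T2:
  2·area = 72  (B↔C swapped to make it positive)
  edge (12, 10)→(3, 13): d=(-9,3) right/bottom  bias=-1
  edge (3, 13)→(0, 6): d=(-3,-7) top-left  bias=+0
  edge (0, 6)→(12, 10): d=(12,4) right/bottom  bias=-1
    (0,3)@(1, 7): e=[60,4,8] → #
    (1,3)@(3, 7): e=[54,18,0] → ·  [on edge]
    (0,4)@(1, 9): e=[42,-2,32] → ·
    (1,4)@(3, 9): e=[36,12,24] → #
    (2,4)@(5, 9): e=[30,26,16] → #
    (3,4)@(7, 9): e=[24,40,8] → #
    (4,4)@(9, 9): e=[18,54,0] → ·  [on edge]
    (1,5)@(3, 11): e=[18,6,48] → #
    (4,5)@(9, 11): e=[0,48,24] → ·  [on edge]
    (1,6)@(3, 13): e=[0,0,72] → ·  [on edge]
    (2,6)@(5, 13): e=[-6,14,64] → ·
    (3,6)@(7, 13): e=[-12,28,56] → ·
  covered (7 px):
    · · · · · · ·
    · · · · · · ·
    · · · · · · ·
    # · · · · · ·
    · # # # · · ·
    · # # # · · ·
    · · · · · · ·
    · · · · · · ·
T3:
  2·area = 24  (B↔C swapped to make it positive)
  edge (10, 0)→(10, 4): d=(0,4) right/bottom  bias=-1
  edge (10, 4)→(4, 4): d=(-6,0) right/bottom  bias=-1
  edge (4, 4)→(10, 0): d=(6,-4) top-left  bias=+0
    (4,0)@(9, 1): e=[4,18,2] → #
    (5,0)@(11, 1): e=[-4,18,10] → ·
    (3,1)@(7, 3): e=[12,6,6] → #
    (5,1)@(11, 3): e=[-4,6,22] → ·
    (3,2)@(7, 5): e=[12,-6,18] → ·
    (4,2)@(9, 5): e=[4,-6,26] → ·
  covered (3 px):
    · · · · # · ·
    · · · # # · ·
    · · · · · · ·
    · · · · · · ·
    · · · · · · ·
    · · · · · · ·
    · · · · · · ·
    · · · · · · ·

Z-buffer (winner per pixel, '.' = empty):
  . . . . 3 . .
  . . . 3 3 . .
  . . 1 . . . .
  2 . 1 . . . 0
  . 2 2 2 . . 0
  . 2 2 2 . . .
  . . . 1 . . .
  . . . . . . .

Result: -1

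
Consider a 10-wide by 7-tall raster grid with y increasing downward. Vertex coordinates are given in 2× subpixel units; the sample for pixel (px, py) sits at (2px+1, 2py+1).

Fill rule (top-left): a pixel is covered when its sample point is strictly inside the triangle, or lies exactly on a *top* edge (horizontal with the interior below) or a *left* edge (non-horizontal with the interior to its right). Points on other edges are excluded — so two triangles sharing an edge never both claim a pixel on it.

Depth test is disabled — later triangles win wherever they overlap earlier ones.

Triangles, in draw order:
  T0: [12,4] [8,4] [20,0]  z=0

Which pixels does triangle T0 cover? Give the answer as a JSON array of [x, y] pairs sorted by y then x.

T0:
  2·area = 16
  edge (12, 4)→(8, 4): d=(-4,0) right/bottom  bias=-1
  edge (8, 4)→(20, 0): d=(12,-4) top-left  bias=+0
  edge (20, 0)→(12, 4): d=(-8,4) right/bottom  bias=-1
    (8,0)@(17, 1): e=[12,0,4] → X  [on edge]
    (9,0)@(19, 1): e=[12,8,-4] → .
    (5,1)@(11, 3): e=[4,0,12] → X  [on edge]
    (6,1)@(13, 3): e=[4,8,4] → X
    (7,1)@(15, 3): e=[4,16,-4] → .
    (8,1)@(17, 3): e=[4,24,-12] → .
    (2,2)@(5, 5): e=[-4,0,20] → .  [on edge]
    (5,2)@(11, 5): e=[-4,24,-4] → .
    (6,2)@(13, 5): e=[-4,32,-12] → .
  covered (3 px):
    . . . . . . . . X .
    . . . . . X X . . .
    . . . . . . . . . .
    . . . . . . . . . .
    . . . . . . . . . .
    . . . . . . . . . .
    . . . . . . . . . .

Result: [[8,0],[5,1],[6,1]]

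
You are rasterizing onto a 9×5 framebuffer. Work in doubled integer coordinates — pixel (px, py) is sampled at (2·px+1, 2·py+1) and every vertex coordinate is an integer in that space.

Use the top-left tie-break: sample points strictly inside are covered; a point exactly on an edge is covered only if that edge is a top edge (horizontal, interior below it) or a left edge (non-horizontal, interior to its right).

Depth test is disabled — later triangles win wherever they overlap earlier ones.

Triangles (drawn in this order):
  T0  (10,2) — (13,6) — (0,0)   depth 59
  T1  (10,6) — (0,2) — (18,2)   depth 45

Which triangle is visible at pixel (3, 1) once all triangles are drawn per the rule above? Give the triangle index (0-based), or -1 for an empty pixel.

T0:
  2·area = 34
  edge (10, 2)→(13, 6): d=(3,4) right/bottom  bias=-1
  edge (13, 6)→(0, 0): d=(-13,-6) top-left  bias=+0
  edge (0, 0)→(10, 2): d=(10,2) right/bottom  bias=-1
    (1,0)@(3, 1): e=[25,5,4] → #
    (2,0)@(5, 1): e=[17,17,0] → ·  [on edge]
    (1,1)@(3, 3): e=[31,-21,24] → ·
    (3,1)@(7, 3): e=[15,3,16] → #
    (4,1)@(9, 3): e=[7,15,12] → #
    (5,1)@(11, 3): e=[-1,27,8] → ·
    (7,1)@(15, 3): e=[-17,51,0] → ·  [on edge]
    (3,2)@(7, 5): e=[21,-23,36] → ·
    (4,2)@(9, 5): e=[13,-11,32] → ·
    (5,2)@(11, 5): e=[5,1,28] → #
    (6,2)@(13, 5): e=[-3,13,24] → ·
    (5,3)@(11, 7): e=[11,-25,48] → ·
  covered (4 px):
    · # · · · · · · ·
    · · · # # · · · ·
    · · · · · # · · ·
    · · · · · · · · ·
    · · · · · · · · ·
T1:
  2·area = 72
  edge (10, 6)→(0, 2): d=(-10,-4) top-left  bias=+0
  edge (0, 2)→(18, 2): d=(18,0) top-left  bias=+0
  edge (18, 2)→(10, 6): d=(-8,4) right/bottom  bias=-1
    (1,1)@(3, 3): e=[2,18,52] → #
    (2,1)@(5, 3): e=[10,18,44] → #
    (3,1)@(7, 3): e=[18,18,36] → #
    (4,1)@(9, 3): e=[26,18,28] → #
    (5,1)@(11, 3): e=[34,18,20] → #
    (6,1)@(13, 3): e=[42,18,12] → #
    (7,1)@(15, 3): e=[50,18,4] → #
    (8,1)@(17, 3): e=[58,18,-4] → ·
    (1,2)@(3, 5): e=[-18,54,36] → ·
    (2,2)@(5, 5): e=[-10,54,28] → ·
    (3,2)@(7, 5): e=[-2,54,20] → ·
    (4,2)@(9, 5): e=[6,54,12] → #
  covered (9 px):
    · · · · · · · · ·
    · # # # # # # # ·
    · · · · # # · · ·
    · · · · · · · · ·
    · · · · · · · · ·

Z-buffer (winner per pixel, '.' = empty):
  . 0 . . . . . . .
  . 1 1 1 1 1 1 1 .
  . . . . 1 1 . . .
  . . . . . . . . .
  . . . . . . . . .

Final: 1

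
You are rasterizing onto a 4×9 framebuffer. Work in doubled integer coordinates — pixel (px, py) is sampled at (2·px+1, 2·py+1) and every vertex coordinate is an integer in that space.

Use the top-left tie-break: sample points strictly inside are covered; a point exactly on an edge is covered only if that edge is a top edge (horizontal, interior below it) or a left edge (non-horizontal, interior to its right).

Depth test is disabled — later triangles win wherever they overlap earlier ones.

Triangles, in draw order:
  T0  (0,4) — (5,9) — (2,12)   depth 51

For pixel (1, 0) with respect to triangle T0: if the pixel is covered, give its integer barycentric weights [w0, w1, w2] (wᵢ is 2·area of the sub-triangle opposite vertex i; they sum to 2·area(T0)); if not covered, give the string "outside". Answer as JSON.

T0:
  2·area = 30
  edge (0, 4)→(5, 9): d=(5,5) right/bottom  bias=-1
  edge (5, 9)→(2, 12): d=(-3,3) right/bottom  bias=-1
  edge (2, 12)→(0, 4): d=(-2,-8) top-left  bias=+0
    (0,2)@(1, 5): e=[0,24,6] → ·  [on edge]
    (0,3)@(1, 7): e=[10,18,2] → █
    (1,3)@(3, 7): e=[0,12,18] → ·  [on edge]
    (3,3)@(7, 7): e=[-20,0,50] → ·  [on edge]
    (0,4)@(1, 9): e=[20,12,-2] → ·
    (1,4)@(3, 9): e=[10,6,14] → █
    (2,4)@(5, 9): e=[0,0,30] → ·  [on edge]
    (1,5)@(3, 11): e=[20,0,10] → ·  [on edge]
    (3,5)@(7, 11): e=[0,-12,42] → ·  [on edge]
    (0,6)@(1, 13): e=[40,0,-10] → ·  [on edge]
  covered (2 px):
    · · · ·
    · · · ·
    · · · ·
    █ · · ·
    · █ · ·
    · · · ·
    · · · ·
    · · · ·
    · · · ·

Result: "outside"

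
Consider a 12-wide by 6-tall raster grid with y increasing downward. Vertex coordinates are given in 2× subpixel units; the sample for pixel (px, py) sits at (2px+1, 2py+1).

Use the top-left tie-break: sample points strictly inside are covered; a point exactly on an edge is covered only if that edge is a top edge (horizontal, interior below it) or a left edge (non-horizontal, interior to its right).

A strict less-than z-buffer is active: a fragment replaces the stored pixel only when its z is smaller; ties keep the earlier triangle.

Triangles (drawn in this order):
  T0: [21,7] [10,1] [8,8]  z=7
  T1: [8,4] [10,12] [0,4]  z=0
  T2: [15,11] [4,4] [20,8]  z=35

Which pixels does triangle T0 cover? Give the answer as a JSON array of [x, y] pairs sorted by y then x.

T0:
  2·area = 89  (B↔C swapped to make it positive)
  edge (21, 7)→(8, 8): d=(-13,1) right/bottom  bias=-1
  edge (8, 8)→(10, 1): d=(2,-7) top-left  bias=+0
  edge (10, 1)→(21, 7): d=(11,6) right/bottom  bias=-1
    (5,1)@(11, 3): e=[62,11,16] → █
    (6,1)@(13, 3): e=[60,25,4] → █
    (7,1)@(15, 3): e=[58,39,-8] → ·
    (4,2)@(9, 5): e=[38,1,50] → █
    (7,2)@(15, 5): e=[32,43,14] → █
    (8,2)@(17, 5): e=[30,57,2] → █
    (9,2)@(19, 5): e=[28,71,-10] → ·
    (4,3)@(9, 7): e=[12,5,72] → █
    (9,3)@(19, 7): e=[2,75,12] → █
    (10,3)@(21, 7): e=[0,89,0] → ·  [on edge]
    (4,4)@(9, 9): e=[-14,9,94] → ·
    (5,4)@(11, 9): e=[-16,23,82] → ·
  covered (13 px):
    · · · · · · · · · · · ·
    · · · · · █ █ · · · · ·
    · · · · █ █ █ █ █ · · ·
    · · · · █ █ █ █ █ █ · ·
    · · · · · · · · · · · ·
    · · · · · · · · · · · ·
T1:
  2·area = 64
  edge (8, 4)→(10, 12): d=(2,8) right/bottom  bias=-1
  edge (10, 12)→(0, 4): d=(-10,-8) top-left  bias=+0
  edge (0, 4)→(8, 4): d=(8,0) top-left  bias=+0
    (1,2)@(3, 5): e=[42,14,8] → █
    (2,2)@(5, 5): e=[26,30,8] → █
    (3,2)@(7, 5): e=[10,46,8] → █
    (4,2)@(9, 5): e=[-6,62,8] → ·
    (1,3)@(3, 7): e=[46,-6,24] → ·
    (2,3)@(5, 7): e=[30,10,24] → █
    (4,3)@(9, 7): e=[-2,42,24] → ·
    (2,4)@(5, 9): e=[34,-10,40] → ·
    (3,4)@(7, 9): e=[18,6,40] → █
    (4,4)@(9, 9): e=[2,22,40] → █
    (5,4)@(11, 9): e=[-14,38,40] → ·
    (3,5)@(7, 11): e=[22,-14,56] → ·
  covered (8 px):
    · · · · · · · · · · · ·
    · · · · · · · · · · · ·
    · █ █ █ · · · · · · · ·
    · · █ █ · · · · · · · ·
    · · · █ █ · · · · · · ·
    · · · · █ · · · · · · ·
T2:
  2·area = 68
  edge (15, 11)→(4, 4): d=(-11,-7) top-left  bias=+0
  edge (4, 4)→(20, 8): d=(16,4) right/bottom  bias=-1
  edge (20, 8)→(15, 11): d=(-5,3) right/bottom  bias=-1
    (3,2)@(7, 5): e=[10,4,54] → █
    (4,2)@(9, 5): e=[24,-4,48] → ·
    (3,3)@(7, 7): e=[-12,36,44] → ·
    (4,3)@(9, 7): e=[2,28,38] → █
    (5,3)@(11, 7): e=[16,20,32] → █
    (6,3)@(13, 7): e=[30,12,26] → █
    (7,3)@(15, 7): e=[44,4,20] → █
    (8,3)@(17, 7): e=[58,-4,14] → ·
    (4,4)@(9, 9): e=[-20,60,28] → ·
    (5,4)@(11, 9): e=[-6,52,22] → ·
    (6,4)@(13, 9): e=[8,44,16] → █
    (8,4)@(17, 9): e=[36,28,4] → █
    (7,5)@(15, 11): e=[0,68,0] → ·  [on edge]
  covered (8 px):
    · · · · · · · · · · · ·
    · · · · · · · · · · · ·
    · · · █ · · · · · · · ·
    · · · · █ █ █ █ · · · ·
    · · · · · · █ █ █ · · ·
    · · · · · · · · · · · ·

Answer: [[5,1],[6,1],[4,2],[5,2],[6,2],[7,2],[8,2],[4,3],[5,3],[6,3],[7,3],[8,3],[9,3]]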